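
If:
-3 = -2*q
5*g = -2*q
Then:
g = -3/5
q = 3/2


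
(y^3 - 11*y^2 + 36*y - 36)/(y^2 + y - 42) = (y^2 - 5*y + 6)/(y + 7)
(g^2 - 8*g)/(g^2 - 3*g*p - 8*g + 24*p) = g/(g - 3*p)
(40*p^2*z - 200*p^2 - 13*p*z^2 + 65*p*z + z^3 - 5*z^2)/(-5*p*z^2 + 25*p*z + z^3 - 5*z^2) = (-8*p + z)/z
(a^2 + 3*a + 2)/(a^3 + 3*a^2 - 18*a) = (a^2 + 3*a + 2)/(a*(a^2 + 3*a - 18))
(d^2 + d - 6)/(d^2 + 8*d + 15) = (d - 2)/(d + 5)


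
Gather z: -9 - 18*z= -18*z - 9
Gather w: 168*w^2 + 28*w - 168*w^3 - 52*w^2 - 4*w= -168*w^3 + 116*w^2 + 24*w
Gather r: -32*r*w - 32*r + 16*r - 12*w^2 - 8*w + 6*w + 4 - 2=r*(-32*w - 16) - 12*w^2 - 2*w + 2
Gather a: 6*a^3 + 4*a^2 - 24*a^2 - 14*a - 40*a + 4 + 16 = 6*a^3 - 20*a^2 - 54*a + 20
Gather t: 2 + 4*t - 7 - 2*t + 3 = 2*t - 2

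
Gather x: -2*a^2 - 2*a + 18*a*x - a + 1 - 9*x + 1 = -2*a^2 - 3*a + x*(18*a - 9) + 2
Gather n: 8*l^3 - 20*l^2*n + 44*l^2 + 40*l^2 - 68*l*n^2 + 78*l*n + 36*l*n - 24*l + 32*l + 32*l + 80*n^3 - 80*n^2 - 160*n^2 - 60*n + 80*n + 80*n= 8*l^3 + 84*l^2 + 40*l + 80*n^3 + n^2*(-68*l - 240) + n*(-20*l^2 + 114*l + 100)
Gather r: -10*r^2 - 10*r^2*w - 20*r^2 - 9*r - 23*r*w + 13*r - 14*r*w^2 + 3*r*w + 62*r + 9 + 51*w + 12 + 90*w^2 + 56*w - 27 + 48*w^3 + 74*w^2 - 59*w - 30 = r^2*(-10*w - 30) + r*(-14*w^2 - 20*w + 66) + 48*w^3 + 164*w^2 + 48*w - 36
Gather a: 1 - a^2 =1 - a^2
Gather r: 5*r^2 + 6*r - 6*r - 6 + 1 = 5*r^2 - 5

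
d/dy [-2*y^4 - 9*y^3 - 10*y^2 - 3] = y*(-8*y^2 - 27*y - 20)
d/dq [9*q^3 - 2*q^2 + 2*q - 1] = 27*q^2 - 4*q + 2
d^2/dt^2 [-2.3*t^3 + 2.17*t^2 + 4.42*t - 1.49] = 4.34 - 13.8*t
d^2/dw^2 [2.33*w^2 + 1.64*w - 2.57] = 4.66000000000000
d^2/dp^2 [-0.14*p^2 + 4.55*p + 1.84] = -0.280000000000000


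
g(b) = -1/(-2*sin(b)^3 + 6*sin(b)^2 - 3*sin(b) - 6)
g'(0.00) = -0.08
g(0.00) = 0.17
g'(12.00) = -1.70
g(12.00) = 0.42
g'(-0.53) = -1.26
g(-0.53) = 0.37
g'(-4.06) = -0.05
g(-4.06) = 0.18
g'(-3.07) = 0.12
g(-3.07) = 0.17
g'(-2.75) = 0.52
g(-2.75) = 0.26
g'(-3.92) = -0.05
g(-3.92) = 0.17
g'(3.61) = 0.82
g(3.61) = 0.31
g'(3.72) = 1.89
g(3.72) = 0.45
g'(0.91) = 0.05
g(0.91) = 0.18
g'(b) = -(6*sin(b)^2*cos(b) - 12*sin(b)*cos(b) + 3*cos(b))/(-2*sin(b)^3 + 6*sin(b)^2 - 3*sin(b) - 6)^2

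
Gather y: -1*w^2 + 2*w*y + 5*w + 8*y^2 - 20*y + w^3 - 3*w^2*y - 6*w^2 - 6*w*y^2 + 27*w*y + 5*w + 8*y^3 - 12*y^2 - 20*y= w^3 - 7*w^2 + 10*w + 8*y^3 + y^2*(-6*w - 4) + y*(-3*w^2 + 29*w - 40)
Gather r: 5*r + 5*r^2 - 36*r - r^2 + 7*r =4*r^2 - 24*r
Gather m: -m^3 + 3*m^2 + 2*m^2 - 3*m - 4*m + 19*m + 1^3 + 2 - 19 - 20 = -m^3 + 5*m^2 + 12*m - 36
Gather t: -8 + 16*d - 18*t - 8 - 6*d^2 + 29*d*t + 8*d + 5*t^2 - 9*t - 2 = -6*d^2 + 24*d + 5*t^2 + t*(29*d - 27) - 18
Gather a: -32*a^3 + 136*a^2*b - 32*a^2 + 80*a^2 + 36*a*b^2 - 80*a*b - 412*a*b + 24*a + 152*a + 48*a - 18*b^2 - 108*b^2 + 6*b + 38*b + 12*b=-32*a^3 + a^2*(136*b + 48) + a*(36*b^2 - 492*b + 224) - 126*b^2 + 56*b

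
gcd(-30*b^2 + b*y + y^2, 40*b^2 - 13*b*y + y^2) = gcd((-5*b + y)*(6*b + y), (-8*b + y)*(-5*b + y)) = -5*b + y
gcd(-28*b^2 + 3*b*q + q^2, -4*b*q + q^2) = -4*b + q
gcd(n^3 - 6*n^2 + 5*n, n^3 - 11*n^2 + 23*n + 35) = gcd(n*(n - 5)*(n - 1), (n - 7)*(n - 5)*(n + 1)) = n - 5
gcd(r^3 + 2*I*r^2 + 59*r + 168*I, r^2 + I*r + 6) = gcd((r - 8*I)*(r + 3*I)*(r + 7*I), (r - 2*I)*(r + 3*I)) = r + 3*I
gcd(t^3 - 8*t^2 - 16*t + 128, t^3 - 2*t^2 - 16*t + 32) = t^2 - 16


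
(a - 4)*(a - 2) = a^2 - 6*a + 8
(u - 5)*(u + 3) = u^2 - 2*u - 15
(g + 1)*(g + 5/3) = g^2 + 8*g/3 + 5/3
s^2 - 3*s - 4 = (s - 4)*(s + 1)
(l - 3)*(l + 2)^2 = l^3 + l^2 - 8*l - 12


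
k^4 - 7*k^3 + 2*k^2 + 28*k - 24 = (k - 6)*(k - 2)*(k - 1)*(k + 2)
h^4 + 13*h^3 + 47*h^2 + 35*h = h*(h + 1)*(h + 5)*(h + 7)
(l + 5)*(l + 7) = l^2 + 12*l + 35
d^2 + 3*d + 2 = (d + 1)*(d + 2)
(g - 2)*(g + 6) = g^2 + 4*g - 12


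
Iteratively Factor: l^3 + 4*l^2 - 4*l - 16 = (l + 2)*(l^2 + 2*l - 8) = (l + 2)*(l + 4)*(l - 2)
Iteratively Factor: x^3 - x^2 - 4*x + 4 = (x + 2)*(x^2 - 3*x + 2) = (x - 2)*(x + 2)*(x - 1)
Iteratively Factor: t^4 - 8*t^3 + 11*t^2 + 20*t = (t)*(t^3 - 8*t^2 + 11*t + 20) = t*(t - 5)*(t^2 - 3*t - 4) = t*(t - 5)*(t - 4)*(t + 1)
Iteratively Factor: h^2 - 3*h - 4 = (h + 1)*(h - 4)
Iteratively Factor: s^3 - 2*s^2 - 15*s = (s + 3)*(s^2 - 5*s) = (s - 5)*(s + 3)*(s)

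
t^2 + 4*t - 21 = (t - 3)*(t + 7)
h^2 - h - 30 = (h - 6)*(h + 5)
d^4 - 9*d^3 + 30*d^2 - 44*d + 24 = (d - 3)*(d - 2)^3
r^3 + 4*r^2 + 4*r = r*(r + 2)^2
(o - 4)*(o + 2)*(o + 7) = o^3 + 5*o^2 - 22*o - 56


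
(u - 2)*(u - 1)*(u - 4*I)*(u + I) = u^4 - 3*u^3 - 3*I*u^3 + 6*u^2 + 9*I*u^2 - 12*u - 6*I*u + 8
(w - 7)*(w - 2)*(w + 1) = w^3 - 8*w^2 + 5*w + 14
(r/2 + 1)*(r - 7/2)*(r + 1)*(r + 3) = r^4/2 + 5*r^3/4 - 5*r^2 - 65*r/4 - 21/2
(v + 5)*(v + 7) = v^2 + 12*v + 35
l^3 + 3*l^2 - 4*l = l*(l - 1)*(l + 4)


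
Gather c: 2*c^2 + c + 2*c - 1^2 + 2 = 2*c^2 + 3*c + 1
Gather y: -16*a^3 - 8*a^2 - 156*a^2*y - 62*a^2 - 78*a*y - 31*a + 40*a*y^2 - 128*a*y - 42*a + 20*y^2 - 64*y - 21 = -16*a^3 - 70*a^2 - 73*a + y^2*(40*a + 20) + y*(-156*a^2 - 206*a - 64) - 21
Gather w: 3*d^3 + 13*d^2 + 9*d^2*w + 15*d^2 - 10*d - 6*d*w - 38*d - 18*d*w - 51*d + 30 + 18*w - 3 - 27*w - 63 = 3*d^3 + 28*d^2 - 99*d + w*(9*d^2 - 24*d - 9) - 36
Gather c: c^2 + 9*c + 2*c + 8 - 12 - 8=c^2 + 11*c - 12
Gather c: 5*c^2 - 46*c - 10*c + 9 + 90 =5*c^2 - 56*c + 99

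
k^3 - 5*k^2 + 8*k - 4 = (k - 2)^2*(k - 1)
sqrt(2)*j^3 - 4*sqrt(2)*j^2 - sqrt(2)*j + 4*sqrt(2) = (j - 4)*(j - 1)*(sqrt(2)*j + sqrt(2))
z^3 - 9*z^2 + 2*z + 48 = (z - 8)*(z - 3)*(z + 2)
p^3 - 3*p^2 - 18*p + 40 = (p - 5)*(p - 2)*(p + 4)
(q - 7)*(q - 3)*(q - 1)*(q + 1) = q^4 - 10*q^3 + 20*q^2 + 10*q - 21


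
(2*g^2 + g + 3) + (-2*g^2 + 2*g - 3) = 3*g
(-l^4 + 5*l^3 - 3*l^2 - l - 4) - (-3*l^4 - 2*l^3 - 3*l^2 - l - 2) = 2*l^4 + 7*l^3 - 2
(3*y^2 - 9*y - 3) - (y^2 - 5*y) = 2*y^2 - 4*y - 3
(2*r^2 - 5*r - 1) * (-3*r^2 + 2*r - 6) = -6*r^4 + 19*r^3 - 19*r^2 + 28*r + 6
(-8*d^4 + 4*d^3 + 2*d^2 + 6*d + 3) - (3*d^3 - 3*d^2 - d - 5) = -8*d^4 + d^3 + 5*d^2 + 7*d + 8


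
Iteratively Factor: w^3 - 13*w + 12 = (w + 4)*(w^2 - 4*w + 3) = (w - 3)*(w + 4)*(w - 1)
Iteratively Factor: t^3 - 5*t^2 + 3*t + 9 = (t - 3)*(t^2 - 2*t - 3) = (t - 3)^2*(t + 1)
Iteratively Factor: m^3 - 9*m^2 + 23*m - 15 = (m - 3)*(m^2 - 6*m + 5) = (m - 3)*(m - 1)*(m - 5)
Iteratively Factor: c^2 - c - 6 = (c - 3)*(c + 2)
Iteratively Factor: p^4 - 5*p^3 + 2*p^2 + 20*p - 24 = (p - 2)*(p^3 - 3*p^2 - 4*p + 12) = (p - 2)^2*(p^2 - p - 6) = (p - 3)*(p - 2)^2*(p + 2)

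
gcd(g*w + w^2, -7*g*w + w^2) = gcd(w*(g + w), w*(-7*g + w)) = w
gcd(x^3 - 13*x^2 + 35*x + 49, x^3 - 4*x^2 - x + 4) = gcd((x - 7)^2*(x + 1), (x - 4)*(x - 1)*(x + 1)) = x + 1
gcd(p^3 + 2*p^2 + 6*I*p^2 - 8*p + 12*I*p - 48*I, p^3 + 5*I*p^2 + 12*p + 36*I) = p + 6*I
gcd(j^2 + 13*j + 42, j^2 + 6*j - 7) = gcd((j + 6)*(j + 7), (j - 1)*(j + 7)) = j + 7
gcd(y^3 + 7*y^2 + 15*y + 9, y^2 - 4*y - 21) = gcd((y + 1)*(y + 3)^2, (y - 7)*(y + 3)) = y + 3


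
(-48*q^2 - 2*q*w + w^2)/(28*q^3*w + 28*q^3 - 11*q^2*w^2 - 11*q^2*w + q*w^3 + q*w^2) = (-48*q^2 - 2*q*w + w^2)/(q*(28*q^2*w + 28*q^2 - 11*q*w^2 - 11*q*w + w^3 + w^2))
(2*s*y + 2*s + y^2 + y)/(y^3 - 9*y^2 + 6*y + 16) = (2*s + y)/(y^2 - 10*y + 16)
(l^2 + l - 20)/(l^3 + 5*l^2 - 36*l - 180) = (l - 4)/(l^2 - 36)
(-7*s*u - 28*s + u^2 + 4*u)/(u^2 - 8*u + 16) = (-7*s*u - 28*s + u^2 + 4*u)/(u^2 - 8*u + 16)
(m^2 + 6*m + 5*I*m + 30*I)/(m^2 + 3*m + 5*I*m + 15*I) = (m + 6)/(m + 3)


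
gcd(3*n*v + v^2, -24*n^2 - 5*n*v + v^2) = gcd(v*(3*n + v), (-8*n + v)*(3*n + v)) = 3*n + v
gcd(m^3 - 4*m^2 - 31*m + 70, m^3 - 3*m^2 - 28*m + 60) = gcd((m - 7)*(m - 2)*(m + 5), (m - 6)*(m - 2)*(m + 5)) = m^2 + 3*m - 10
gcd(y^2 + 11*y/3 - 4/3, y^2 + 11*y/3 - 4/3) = y^2 + 11*y/3 - 4/3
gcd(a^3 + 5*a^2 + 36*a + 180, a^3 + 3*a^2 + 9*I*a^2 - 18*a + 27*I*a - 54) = a + 6*I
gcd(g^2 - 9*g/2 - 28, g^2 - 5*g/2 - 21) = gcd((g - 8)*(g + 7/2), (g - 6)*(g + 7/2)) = g + 7/2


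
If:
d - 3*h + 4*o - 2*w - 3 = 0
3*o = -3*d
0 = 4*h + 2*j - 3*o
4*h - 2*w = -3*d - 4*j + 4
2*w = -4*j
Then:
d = 8/9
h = -1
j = 2/3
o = -8/9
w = -4/3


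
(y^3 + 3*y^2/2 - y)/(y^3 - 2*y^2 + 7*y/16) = 8*(2*y^2 + 3*y - 2)/(16*y^2 - 32*y + 7)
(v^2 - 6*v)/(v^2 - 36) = v/(v + 6)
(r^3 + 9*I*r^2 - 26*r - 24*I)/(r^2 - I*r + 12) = (r^2 + 6*I*r - 8)/(r - 4*I)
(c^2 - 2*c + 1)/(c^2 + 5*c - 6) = (c - 1)/(c + 6)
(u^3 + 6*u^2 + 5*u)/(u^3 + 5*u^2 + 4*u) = (u + 5)/(u + 4)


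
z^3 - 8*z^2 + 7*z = z*(z - 7)*(z - 1)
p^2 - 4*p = p*(p - 4)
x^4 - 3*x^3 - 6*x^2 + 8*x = x*(x - 4)*(x - 1)*(x + 2)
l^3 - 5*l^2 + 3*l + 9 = (l - 3)^2*(l + 1)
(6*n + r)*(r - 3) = 6*n*r - 18*n + r^2 - 3*r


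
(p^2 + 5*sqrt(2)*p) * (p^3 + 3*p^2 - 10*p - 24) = p^5 + 3*p^4 + 5*sqrt(2)*p^4 - 10*p^3 + 15*sqrt(2)*p^3 - 50*sqrt(2)*p^2 - 24*p^2 - 120*sqrt(2)*p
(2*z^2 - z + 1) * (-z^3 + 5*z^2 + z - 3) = -2*z^5 + 11*z^4 - 4*z^3 - 2*z^2 + 4*z - 3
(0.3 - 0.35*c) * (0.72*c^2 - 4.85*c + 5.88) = -0.252*c^3 + 1.9135*c^2 - 3.513*c + 1.764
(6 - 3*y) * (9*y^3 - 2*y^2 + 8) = -27*y^4 + 60*y^3 - 12*y^2 - 24*y + 48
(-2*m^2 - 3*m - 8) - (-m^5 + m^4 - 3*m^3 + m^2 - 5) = m^5 - m^4 + 3*m^3 - 3*m^2 - 3*m - 3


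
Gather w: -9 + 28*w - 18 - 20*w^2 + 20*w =-20*w^2 + 48*w - 27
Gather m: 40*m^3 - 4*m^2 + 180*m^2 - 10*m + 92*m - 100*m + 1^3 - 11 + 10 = 40*m^3 + 176*m^2 - 18*m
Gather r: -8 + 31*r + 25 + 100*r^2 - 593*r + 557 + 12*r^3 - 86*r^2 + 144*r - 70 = 12*r^3 + 14*r^2 - 418*r + 504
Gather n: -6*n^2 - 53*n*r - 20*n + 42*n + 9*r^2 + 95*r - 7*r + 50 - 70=-6*n^2 + n*(22 - 53*r) + 9*r^2 + 88*r - 20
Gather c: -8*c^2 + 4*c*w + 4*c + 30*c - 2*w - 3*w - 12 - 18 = -8*c^2 + c*(4*w + 34) - 5*w - 30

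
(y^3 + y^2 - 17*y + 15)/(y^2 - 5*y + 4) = (y^2 + 2*y - 15)/(y - 4)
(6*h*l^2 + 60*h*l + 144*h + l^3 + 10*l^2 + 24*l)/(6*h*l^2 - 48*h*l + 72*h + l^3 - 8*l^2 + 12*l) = (l^2 + 10*l + 24)/(l^2 - 8*l + 12)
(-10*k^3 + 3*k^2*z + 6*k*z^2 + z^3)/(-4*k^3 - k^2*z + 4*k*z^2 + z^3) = (10*k^2 + 7*k*z + z^2)/(4*k^2 + 5*k*z + z^2)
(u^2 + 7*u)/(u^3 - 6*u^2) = (u + 7)/(u*(u - 6))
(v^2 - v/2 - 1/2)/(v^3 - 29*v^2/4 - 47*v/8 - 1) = 4*(v - 1)/(4*v^2 - 31*v - 8)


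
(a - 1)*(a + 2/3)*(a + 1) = a^3 + 2*a^2/3 - a - 2/3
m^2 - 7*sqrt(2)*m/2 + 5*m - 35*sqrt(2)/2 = (m + 5)*(m - 7*sqrt(2)/2)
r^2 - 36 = (r - 6)*(r + 6)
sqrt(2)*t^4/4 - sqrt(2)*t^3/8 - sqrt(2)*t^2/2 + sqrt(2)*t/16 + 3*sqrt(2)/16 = (t/2 + 1/2)*(t - 3/2)*(t - sqrt(2)/2)*(sqrt(2)*t/2 + 1/2)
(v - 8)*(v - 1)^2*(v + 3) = v^4 - 7*v^3 - 13*v^2 + 43*v - 24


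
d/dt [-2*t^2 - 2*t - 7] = -4*t - 2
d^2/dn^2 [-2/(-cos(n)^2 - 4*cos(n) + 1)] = 2*(-4*sin(n)^4 + 22*sin(n)^2 + 11*cos(n) - 3*cos(3*n) + 16)/(-sin(n)^2 + 4*cos(n))^3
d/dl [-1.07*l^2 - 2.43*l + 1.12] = -2.14*l - 2.43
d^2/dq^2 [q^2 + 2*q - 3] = 2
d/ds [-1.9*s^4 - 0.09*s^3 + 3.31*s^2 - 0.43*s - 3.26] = -7.6*s^3 - 0.27*s^2 + 6.62*s - 0.43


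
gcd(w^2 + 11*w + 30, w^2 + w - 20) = w + 5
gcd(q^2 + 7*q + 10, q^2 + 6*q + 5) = q + 5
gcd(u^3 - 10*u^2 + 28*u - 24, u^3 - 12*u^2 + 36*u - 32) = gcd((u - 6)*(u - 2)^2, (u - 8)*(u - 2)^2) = u^2 - 4*u + 4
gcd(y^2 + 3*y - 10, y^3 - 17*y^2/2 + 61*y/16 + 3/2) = 1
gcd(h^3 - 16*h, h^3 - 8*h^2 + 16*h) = h^2 - 4*h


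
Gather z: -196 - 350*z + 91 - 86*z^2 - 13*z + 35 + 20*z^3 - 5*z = 20*z^3 - 86*z^2 - 368*z - 70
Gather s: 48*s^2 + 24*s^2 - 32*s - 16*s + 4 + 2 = 72*s^2 - 48*s + 6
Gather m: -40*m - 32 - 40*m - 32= -80*m - 64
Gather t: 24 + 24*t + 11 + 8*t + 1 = 32*t + 36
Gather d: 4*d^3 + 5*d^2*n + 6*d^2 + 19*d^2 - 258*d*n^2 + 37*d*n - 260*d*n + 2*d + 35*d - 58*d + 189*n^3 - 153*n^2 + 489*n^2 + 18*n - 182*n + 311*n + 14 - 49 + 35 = 4*d^3 + d^2*(5*n + 25) + d*(-258*n^2 - 223*n - 21) + 189*n^3 + 336*n^2 + 147*n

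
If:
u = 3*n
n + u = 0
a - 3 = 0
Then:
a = 3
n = 0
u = 0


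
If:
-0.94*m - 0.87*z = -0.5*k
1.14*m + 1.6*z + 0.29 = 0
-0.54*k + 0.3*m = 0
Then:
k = 2.07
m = 3.72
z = -2.83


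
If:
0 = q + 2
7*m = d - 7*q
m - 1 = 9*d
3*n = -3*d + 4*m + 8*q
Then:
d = 7/62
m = 125/62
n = -171/62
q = -2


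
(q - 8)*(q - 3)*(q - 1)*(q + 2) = q^4 - 10*q^3 + 11*q^2 + 46*q - 48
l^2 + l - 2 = (l - 1)*(l + 2)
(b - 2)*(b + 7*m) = b^2 + 7*b*m - 2*b - 14*m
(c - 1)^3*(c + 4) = c^4 + c^3 - 9*c^2 + 11*c - 4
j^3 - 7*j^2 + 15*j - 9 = (j - 3)^2*(j - 1)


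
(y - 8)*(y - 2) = y^2 - 10*y + 16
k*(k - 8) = k^2 - 8*k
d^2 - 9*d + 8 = (d - 8)*(d - 1)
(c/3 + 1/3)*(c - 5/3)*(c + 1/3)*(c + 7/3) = c^4/3 + 2*c^3/3 - 8*c^2/9 - 134*c/81 - 35/81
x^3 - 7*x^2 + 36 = (x - 6)*(x - 3)*(x + 2)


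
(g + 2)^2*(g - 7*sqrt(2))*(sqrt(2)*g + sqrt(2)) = sqrt(2)*g^4 - 14*g^3 + 5*sqrt(2)*g^3 - 70*g^2 + 8*sqrt(2)*g^2 - 112*g + 4*sqrt(2)*g - 56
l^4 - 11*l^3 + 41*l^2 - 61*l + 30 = (l - 5)*(l - 3)*(l - 2)*(l - 1)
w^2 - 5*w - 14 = (w - 7)*(w + 2)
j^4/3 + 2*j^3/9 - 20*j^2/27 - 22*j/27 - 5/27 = (j/3 + 1/3)*(j - 5/3)*(j + 1/3)*(j + 1)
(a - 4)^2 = a^2 - 8*a + 16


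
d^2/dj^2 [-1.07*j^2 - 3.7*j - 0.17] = -2.14000000000000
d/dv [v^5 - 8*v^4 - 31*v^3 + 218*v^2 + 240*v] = 5*v^4 - 32*v^3 - 93*v^2 + 436*v + 240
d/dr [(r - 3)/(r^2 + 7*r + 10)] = (r^2 + 7*r - (r - 3)*(2*r + 7) + 10)/(r^2 + 7*r + 10)^2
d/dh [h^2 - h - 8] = 2*h - 1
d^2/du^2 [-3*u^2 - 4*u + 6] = -6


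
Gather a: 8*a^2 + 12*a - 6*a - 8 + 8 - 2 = 8*a^2 + 6*a - 2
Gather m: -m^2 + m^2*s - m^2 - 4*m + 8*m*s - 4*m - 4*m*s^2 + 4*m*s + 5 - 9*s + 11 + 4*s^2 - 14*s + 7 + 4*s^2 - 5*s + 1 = m^2*(s - 2) + m*(-4*s^2 + 12*s - 8) + 8*s^2 - 28*s + 24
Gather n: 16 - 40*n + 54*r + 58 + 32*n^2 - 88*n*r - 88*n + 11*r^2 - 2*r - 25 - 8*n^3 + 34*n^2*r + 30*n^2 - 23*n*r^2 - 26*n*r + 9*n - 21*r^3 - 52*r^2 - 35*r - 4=-8*n^3 + n^2*(34*r + 62) + n*(-23*r^2 - 114*r - 119) - 21*r^3 - 41*r^2 + 17*r + 45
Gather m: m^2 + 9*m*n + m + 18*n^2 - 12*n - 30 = m^2 + m*(9*n + 1) + 18*n^2 - 12*n - 30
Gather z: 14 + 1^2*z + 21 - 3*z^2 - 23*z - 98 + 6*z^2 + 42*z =3*z^2 + 20*z - 63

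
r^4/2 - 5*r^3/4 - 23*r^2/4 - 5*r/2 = r*(r/2 + 1)*(r - 5)*(r + 1/2)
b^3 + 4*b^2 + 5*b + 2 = (b + 1)^2*(b + 2)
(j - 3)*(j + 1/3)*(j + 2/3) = j^3 - 2*j^2 - 25*j/9 - 2/3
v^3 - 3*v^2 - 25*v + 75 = (v - 5)*(v - 3)*(v + 5)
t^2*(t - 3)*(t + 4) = t^4 + t^3 - 12*t^2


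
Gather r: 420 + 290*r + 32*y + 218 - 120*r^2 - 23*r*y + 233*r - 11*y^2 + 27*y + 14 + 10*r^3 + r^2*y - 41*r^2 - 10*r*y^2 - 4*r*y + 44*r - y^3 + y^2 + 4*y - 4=10*r^3 + r^2*(y - 161) + r*(-10*y^2 - 27*y + 567) - y^3 - 10*y^2 + 63*y + 648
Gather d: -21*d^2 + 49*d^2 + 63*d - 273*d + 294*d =28*d^2 + 84*d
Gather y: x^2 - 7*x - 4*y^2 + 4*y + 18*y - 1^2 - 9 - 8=x^2 - 7*x - 4*y^2 + 22*y - 18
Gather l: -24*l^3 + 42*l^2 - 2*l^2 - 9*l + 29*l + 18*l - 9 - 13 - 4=-24*l^3 + 40*l^2 + 38*l - 26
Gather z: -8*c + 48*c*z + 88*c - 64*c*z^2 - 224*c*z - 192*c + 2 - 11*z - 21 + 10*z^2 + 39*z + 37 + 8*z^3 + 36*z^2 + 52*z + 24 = -112*c + 8*z^3 + z^2*(46 - 64*c) + z*(80 - 176*c) + 42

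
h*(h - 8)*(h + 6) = h^3 - 2*h^2 - 48*h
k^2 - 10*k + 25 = (k - 5)^2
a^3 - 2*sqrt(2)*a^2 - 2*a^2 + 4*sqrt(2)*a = a*(a - 2)*(a - 2*sqrt(2))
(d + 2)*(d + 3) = d^2 + 5*d + 6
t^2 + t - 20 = (t - 4)*(t + 5)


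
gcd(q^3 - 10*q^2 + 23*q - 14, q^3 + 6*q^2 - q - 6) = q - 1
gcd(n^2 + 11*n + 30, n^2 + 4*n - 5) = n + 5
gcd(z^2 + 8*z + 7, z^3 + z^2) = z + 1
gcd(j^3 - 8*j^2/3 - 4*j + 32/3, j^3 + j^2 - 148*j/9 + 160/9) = j - 8/3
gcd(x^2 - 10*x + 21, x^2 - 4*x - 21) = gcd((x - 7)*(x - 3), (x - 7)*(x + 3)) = x - 7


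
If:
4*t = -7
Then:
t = -7/4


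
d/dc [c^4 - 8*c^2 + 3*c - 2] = 4*c^3 - 16*c + 3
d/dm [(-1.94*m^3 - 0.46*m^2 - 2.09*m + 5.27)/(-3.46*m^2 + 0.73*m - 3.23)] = (6.7124*m^4 - 2.8324*m^3 + 11.2314*m^2 + 39.44*m + 2.9036)/(11.9716*m^4 - 5.0516*m^3 + 22.8845*m^2 - 4.7158*m + 10.4329)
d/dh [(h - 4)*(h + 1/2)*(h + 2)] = 3*h^2 - 3*h - 9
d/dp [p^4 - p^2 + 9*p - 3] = 4*p^3 - 2*p + 9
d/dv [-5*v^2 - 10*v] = -10*v - 10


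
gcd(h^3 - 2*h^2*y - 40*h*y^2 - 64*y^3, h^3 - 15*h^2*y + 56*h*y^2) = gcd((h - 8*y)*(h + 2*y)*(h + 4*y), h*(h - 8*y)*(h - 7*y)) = -h + 8*y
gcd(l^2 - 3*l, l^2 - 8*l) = l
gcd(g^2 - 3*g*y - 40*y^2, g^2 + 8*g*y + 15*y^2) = g + 5*y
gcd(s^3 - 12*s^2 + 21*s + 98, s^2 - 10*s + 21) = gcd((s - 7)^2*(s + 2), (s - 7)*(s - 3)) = s - 7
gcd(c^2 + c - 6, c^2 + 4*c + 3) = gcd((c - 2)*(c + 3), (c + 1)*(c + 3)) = c + 3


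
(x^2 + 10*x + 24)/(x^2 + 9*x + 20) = (x + 6)/(x + 5)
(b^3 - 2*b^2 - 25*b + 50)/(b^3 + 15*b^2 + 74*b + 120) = (b^2 - 7*b + 10)/(b^2 + 10*b + 24)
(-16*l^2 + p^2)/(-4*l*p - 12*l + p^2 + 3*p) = (4*l + p)/(p + 3)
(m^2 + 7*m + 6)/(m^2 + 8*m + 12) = (m + 1)/(m + 2)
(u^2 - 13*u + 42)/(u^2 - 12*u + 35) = (u - 6)/(u - 5)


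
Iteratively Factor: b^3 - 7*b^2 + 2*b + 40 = (b - 4)*(b^2 - 3*b - 10) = (b - 5)*(b - 4)*(b + 2)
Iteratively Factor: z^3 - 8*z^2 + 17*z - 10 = (z - 5)*(z^2 - 3*z + 2) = (z - 5)*(z - 1)*(z - 2)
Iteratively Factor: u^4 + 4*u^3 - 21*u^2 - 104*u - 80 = (u + 4)*(u^3 - 21*u - 20) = (u + 1)*(u + 4)*(u^2 - u - 20) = (u + 1)*(u + 4)^2*(u - 5)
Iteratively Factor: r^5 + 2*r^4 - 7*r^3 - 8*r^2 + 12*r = (r + 2)*(r^4 - 7*r^2 + 6*r) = (r + 2)*(r + 3)*(r^3 - 3*r^2 + 2*r) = r*(r + 2)*(r + 3)*(r^2 - 3*r + 2) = r*(r - 2)*(r + 2)*(r + 3)*(r - 1)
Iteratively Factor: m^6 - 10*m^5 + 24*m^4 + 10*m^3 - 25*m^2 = (m)*(m^5 - 10*m^4 + 24*m^3 + 10*m^2 - 25*m) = m*(m - 1)*(m^4 - 9*m^3 + 15*m^2 + 25*m) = m*(m - 5)*(m - 1)*(m^3 - 4*m^2 - 5*m) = m*(m - 5)^2*(m - 1)*(m^2 + m) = m^2*(m - 5)^2*(m - 1)*(m + 1)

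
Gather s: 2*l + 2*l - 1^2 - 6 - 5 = 4*l - 12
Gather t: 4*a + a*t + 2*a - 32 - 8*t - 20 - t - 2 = 6*a + t*(a - 9) - 54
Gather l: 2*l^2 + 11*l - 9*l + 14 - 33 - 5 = 2*l^2 + 2*l - 24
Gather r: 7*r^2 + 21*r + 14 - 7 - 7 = 7*r^2 + 21*r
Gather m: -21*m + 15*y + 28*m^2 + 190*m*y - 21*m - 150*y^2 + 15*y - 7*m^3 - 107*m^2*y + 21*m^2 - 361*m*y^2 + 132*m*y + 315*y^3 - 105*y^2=-7*m^3 + m^2*(49 - 107*y) + m*(-361*y^2 + 322*y - 42) + 315*y^3 - 255*y^2 + 30*y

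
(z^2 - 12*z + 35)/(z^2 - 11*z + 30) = (z - 7)/(z - 6)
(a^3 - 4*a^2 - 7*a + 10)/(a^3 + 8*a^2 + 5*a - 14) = (a - 5)/(a + 7)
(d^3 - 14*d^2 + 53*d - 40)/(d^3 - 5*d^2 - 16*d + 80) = (d^2 - 9*d + 8)/(d^2 - 16)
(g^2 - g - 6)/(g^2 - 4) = (g - 3)/(g - 2)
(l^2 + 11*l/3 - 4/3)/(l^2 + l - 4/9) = 3*(l + 4)/(3*l + 4)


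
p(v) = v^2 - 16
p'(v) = 2*v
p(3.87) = -1.02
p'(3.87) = 7.74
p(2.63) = -9.08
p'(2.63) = 5.26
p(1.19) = -14.58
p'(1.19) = 2.38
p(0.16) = -15.97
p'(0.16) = 0.32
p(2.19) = -11.20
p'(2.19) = 4.38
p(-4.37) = 3.10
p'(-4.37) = -8.74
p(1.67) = -13.21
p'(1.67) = 3.34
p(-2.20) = -11.16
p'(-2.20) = -4.40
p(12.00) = 128.00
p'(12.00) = 24.00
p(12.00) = 128.00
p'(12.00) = 24.00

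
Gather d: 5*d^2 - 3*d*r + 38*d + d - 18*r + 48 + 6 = 5*d^2 + d*(39 - 3*r) - 18*r + 54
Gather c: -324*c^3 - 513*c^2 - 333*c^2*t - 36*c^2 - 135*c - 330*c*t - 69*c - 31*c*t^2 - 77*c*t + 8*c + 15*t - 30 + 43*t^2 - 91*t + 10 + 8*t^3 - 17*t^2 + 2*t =-324*c^3 + c^2*(-333*t - 549) + c*(-31*t^2 - 407*t - 196) + 8*t^3 + 26*t^2 - 74*t - 20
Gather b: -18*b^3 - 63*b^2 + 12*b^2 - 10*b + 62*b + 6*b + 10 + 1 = -18*b^3 - 51*b^2 + 58*b + 11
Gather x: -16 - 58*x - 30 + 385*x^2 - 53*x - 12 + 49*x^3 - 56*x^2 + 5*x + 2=49*x^3 + 329*x^2 - 106*x - 56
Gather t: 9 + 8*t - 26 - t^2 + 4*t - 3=-t^2 + 12*t - 20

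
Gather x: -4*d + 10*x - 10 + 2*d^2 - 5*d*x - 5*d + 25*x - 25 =2*d^2 - 9*d + x*(35 - 5*d) - 35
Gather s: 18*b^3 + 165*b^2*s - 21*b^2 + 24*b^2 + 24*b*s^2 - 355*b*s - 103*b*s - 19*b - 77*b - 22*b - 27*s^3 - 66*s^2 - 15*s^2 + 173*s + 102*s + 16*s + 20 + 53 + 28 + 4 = 18*b^3 + 3*b^2 - 118*b - 27*s^3 + s^2*(24*b - 81) + s*(165*b^2 - 458*b + 291) + 105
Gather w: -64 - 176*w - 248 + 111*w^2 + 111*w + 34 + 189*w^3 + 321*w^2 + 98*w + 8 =189*w^3 + 432*w^2 + 33*w - 270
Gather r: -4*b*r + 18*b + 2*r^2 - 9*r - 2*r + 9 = 18*b + 2*r^2 + r*(-4*b - 11) + 9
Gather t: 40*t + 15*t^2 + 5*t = 15*t^2 + 45*t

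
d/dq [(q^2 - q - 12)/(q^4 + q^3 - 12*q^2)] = (q*(2*q - 1)*(q^2 + q - 12) + (-q^2 + q + 12)*(4*q^2 + 3*q - 24))/(q^3*(q^2 + q - 12)^2)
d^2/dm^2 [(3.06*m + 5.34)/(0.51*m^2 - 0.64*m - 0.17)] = ((-9.3636*m - 1.53)*(-0.51*m^2 + 0.64*m + 0.17) - (1.02*m - 0.64)*(2.04*m - 1.28)*(3.06*m + 5.34))/(-0.51*m^2 + 0.64*m + 0.17)^3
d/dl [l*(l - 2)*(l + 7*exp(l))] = 7*l^2*exp(l) + 3*l^2 - 4*l - 14*exp(l)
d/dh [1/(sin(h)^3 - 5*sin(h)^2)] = (10 - 3*sin(h))*cos(h)/((sin(h) - 5)^2*sin(h)^3)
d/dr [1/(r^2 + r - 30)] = (-2*r - 1)/(r^2 + r - 30)^2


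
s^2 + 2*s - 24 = (s - 4)*(s + 6)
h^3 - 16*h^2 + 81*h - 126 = (h - 7)*(h - 6)*(h - 3)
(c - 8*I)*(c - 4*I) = c^2 - 12*I*c - 32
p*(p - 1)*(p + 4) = p^3 + 3*p^2 - 4*p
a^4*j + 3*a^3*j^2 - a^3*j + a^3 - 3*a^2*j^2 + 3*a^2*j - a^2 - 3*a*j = a*(a - 1)*(a + 3*j)*(a*j + 1)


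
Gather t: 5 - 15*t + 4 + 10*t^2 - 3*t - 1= 10*t^2 - 18*t + 8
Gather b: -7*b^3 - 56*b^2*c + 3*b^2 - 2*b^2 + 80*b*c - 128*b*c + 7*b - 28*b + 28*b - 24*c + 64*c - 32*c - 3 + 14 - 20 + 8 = -7*b^3 + b^2*(1 - 56*c) + b*(7 - 48*c) + 8*c - 1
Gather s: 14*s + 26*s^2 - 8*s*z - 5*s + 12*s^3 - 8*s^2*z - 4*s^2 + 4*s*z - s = 12*s^3 + s^2*(22 - 8*z) + s*(8 - 4*z)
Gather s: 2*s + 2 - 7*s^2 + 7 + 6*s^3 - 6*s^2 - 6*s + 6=6*s^3 - 13*s^2 - 4*s + 15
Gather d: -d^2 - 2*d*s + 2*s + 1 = -d^2 - 2*d*s + 2*s + 1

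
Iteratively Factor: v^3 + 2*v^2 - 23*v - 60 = (v + 4)*(v^2 - 2*v - 15) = (v - 5)*(v + 4)*(v + 3)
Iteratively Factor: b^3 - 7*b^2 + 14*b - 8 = (b - 4)*(b^2 - 3*b + 2) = (b - 4)*(b - 1)*(b - 2)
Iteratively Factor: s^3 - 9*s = (s - 3)*(s^2 + 3*s) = (s - 3)*(s + 3)*(s)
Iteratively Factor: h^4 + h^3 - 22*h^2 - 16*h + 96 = (h - 2)*(h^3 + 3*h^2 - 16*h - 48) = (h - 2)*(h + 3)*(h^2 - 16) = (h - 2)*(h + 3)*(h + 4)*(h - 4)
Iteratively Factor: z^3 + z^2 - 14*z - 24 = (z + 3)*(z^2 - 2*z - 8) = (z + 2)*(z + 3)*(z - 4)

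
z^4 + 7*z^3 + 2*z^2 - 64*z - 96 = (z - 3)*(z + 2)*(z + 4)^2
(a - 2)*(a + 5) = a^2 + 3*a - 10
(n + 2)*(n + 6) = n^2 + 8*n + 12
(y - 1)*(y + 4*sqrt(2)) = y^2 - y + 4*sqrt(2)*y - 4*sqrt(2)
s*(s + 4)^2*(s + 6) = s^4 + 14*s^3 + 64*s^2 + 96*s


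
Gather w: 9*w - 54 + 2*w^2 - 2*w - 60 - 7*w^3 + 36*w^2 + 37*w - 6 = -7*w^3 + 38*w^2 + 44*w - 120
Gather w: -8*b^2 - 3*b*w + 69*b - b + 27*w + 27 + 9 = -8*b^2 + 68*b + w*(27 - 3*b) + 36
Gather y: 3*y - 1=3*y - 1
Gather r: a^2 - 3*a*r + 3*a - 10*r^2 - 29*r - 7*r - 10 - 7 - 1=a^2 + 3*a - 10*r^2 + r*(-3*a - 36) - 18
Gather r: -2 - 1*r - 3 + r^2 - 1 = r^2 - r - 6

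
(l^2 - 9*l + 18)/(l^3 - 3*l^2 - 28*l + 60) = (l - 3)/(l^2 + 3*l - 10)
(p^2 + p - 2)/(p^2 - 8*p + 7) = (p + 2)/(p - 7)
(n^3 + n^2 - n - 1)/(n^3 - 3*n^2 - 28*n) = (-n^3 - n^2 + n + 1)/(n*(-n^2 + 3*n + 28))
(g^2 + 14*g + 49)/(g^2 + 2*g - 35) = (g + 7)/(g - 5)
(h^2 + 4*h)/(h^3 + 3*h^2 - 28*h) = (h + 4)/(h^2 + 3*h - 28)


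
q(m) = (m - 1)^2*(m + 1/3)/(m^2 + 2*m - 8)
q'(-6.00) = -2.83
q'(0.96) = 0.02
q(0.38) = -0.04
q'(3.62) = 0.59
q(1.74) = -0.76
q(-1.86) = 1.51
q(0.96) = -0.00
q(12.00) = 9.33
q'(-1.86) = -2.36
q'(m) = (-2*m - 2)*(m - 1)^2*(m + 1/3)/(m^2 + 2*m - 8)^2 + (m - 1)^2/(m^2 + 2*m - 8) + (m + 1/3)*(2*m - 2)/(m^2 + 2*m - 8)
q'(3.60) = 0.58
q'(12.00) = 0.94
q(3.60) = 2.19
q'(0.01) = -0.05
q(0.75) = -0.01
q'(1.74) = -5.22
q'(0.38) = 0.06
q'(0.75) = 0.07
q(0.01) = -0.04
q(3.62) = 2.20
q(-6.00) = -17.35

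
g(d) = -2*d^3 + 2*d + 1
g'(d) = 2 - 6*d^2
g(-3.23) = 61.94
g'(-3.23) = -60.60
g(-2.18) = 17.36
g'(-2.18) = -26.51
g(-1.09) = 1.41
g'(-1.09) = -5.13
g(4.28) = -147.25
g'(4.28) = -107.91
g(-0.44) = 0.29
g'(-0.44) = 0.84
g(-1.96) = 12.14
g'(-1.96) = -21.05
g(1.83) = -7.60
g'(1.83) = -18.09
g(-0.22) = 0.58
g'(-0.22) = 1.71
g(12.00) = -3431.00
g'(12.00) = -862.00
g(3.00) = -47.00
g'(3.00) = -52.00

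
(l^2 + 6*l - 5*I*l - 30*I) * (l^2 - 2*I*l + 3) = l^4 + 6*l^3 - 7*I*l^3 - 7*l^2 - 42*I*l^2 - 42*l - 15*I*l - 90*I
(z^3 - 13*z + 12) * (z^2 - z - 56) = z^5 - z^4 - 69*z^3 + 25*z^2 + 716*z - 672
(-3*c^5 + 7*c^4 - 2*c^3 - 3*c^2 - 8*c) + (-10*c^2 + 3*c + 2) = -3*c^5 + 7*c^4 - 2*c^3 - 13*c^2 - 5*c + 2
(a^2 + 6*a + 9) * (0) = 0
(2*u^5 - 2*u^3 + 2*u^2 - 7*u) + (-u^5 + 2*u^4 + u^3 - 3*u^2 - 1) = u^5 + 2*u^4 - u^3 - u^2 - 7*u - 1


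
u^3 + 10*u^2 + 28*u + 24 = (u + 2)^2*(u + 6)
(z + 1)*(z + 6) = z^2 + 7*z + 6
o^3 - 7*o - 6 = (o - 3)*(o + 1)*(o + 2)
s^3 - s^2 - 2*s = s*(s - 2)*(s + 1)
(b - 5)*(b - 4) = b^2 - 9*b + 20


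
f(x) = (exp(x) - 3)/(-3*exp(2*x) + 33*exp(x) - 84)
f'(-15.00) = 0.00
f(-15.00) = 0.04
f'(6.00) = 0.00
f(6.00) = 0.00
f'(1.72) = 0.99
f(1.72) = 0.38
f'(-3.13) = 0.00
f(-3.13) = 0.04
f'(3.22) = 0.03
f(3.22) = -0.02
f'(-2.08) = 0.00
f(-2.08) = 0.04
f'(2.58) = 0.14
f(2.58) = -0.06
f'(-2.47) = 0.00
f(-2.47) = 0.04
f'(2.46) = 0.21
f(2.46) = -0.08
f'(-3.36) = 0.00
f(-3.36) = 0.04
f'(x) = (exp(x) - 3)*(6*exp(2*x) - 33*exp(x))/(-3*exp(2*x) + 33*exp(x) - 84)^2 + exp(x)/(-3*exp(2*x) + 33*exp(x) - 84)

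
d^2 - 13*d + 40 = (d - 8)*(d - 5)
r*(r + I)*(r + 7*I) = r^3 + 8*I*r^2 - 7*r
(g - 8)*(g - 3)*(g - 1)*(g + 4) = g^4 - 8*g^3 - 13*g^2 + 116*g - 96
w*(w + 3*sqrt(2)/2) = w^2 + 3*sqrt(2)*w/2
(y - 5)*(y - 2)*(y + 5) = y^3 - 2*y^2 - 25*y + 50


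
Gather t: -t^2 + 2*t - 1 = -t^2 + 2*t - 1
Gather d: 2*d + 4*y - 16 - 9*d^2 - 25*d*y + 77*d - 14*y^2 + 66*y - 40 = -9*d^2 + d*(79 - 25*y) - 14*y^2 + 70*y - 56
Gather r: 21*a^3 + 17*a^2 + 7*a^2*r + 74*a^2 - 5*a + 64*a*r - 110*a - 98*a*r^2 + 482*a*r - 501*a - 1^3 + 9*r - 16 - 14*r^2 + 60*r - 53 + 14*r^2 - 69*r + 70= 21*a^3 + 91*a^2 - 98*a*r^2 - 616*a + r*(7*a^2 + 546*a)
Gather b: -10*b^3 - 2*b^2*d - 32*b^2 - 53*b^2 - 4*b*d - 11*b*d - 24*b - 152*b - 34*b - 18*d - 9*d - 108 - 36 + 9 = -10*b^3 + b^2*(-2*d - 85) + b*(-15*d - 210) - 27*d - 135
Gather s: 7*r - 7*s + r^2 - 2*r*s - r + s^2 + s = r^2 + 6*r + s^2 + s*(-2*r - 6)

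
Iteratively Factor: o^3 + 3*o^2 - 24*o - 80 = (o - 5)*(o^2 + 8*o + 16) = (o - 5)*(o + 4)*(o + 4)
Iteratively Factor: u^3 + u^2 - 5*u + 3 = (u + 3)*(u^2 - 2*u + 1) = (u - 1)*(u + 3)*(u - 1)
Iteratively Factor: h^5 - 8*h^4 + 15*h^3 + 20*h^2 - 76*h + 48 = (h - 3)*(h^4 - 5*h^3 + 20*h - 16) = (h - 3)*(h - 2)*(h^3 - 3*h^2 - 6*h + 8) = (h - 3)*(h - 2)*(h + 2)*(h^2 - 5*h + 4) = (h - 3)*(h - 2)*(h - 1)*(h + 2)*(h - 4)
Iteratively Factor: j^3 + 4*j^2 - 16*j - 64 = (j + 4)*(j^2 - 16) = (j - 4)*(j + 4)*(j + 4)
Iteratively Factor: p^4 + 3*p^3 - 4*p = (p + 2)*(p^3 + p^2 - 2*p) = (p - 1)*(p + 2)*(p^2 + 2*p) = (p - 1)*(p + 2)^2*(p)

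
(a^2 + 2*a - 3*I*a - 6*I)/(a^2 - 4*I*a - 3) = (a + 2)/(a - I)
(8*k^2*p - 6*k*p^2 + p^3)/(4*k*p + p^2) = (8*k^2 - 6*k*p + p^2)/(4*k + p)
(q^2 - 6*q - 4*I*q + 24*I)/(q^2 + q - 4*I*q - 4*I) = (q - 6)/(q + 1)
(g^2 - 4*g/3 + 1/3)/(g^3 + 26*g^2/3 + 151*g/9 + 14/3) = 3*(3*g^2 - 4*g + 1)/(9*g^3 + 78*g^2 + 151*g + 42)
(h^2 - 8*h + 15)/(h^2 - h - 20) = (h - 3)/(h + 4)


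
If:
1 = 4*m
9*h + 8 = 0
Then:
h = -8/9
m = 1/4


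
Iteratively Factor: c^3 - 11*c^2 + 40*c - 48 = (c - 4)*(c^2 - 7*c + 12) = (c - 4)^2*(c - 3)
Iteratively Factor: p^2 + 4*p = (p)*(p + 4)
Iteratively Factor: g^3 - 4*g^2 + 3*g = (g - 3)*(g^2 - g) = g*(g - 3)*(g - 1)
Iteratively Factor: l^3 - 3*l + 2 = (l - 1)*(l^2 + l - 2) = (l - 1)^2*(l + 2)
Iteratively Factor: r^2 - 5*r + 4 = (r - 1)*(r - 4)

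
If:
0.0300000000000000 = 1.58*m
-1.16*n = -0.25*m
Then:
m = 0.02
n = 0.00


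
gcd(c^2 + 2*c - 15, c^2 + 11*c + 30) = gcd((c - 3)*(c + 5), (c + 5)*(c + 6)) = c + 5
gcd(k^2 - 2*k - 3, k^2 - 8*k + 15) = k - 3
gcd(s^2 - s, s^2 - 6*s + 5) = s - 1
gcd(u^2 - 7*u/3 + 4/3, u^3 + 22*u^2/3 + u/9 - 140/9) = u - 4/3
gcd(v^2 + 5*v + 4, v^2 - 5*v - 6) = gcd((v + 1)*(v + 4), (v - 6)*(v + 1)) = v + 1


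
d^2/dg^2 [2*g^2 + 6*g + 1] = 4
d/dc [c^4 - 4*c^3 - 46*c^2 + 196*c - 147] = 4*c^3 - 12*c^2 - 92*c + 196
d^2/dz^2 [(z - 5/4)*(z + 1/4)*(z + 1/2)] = 6*z - 1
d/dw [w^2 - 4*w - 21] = 2*w - 4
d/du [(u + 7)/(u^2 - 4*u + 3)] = (u^2 - 4*u - 2*(u - 2)*(u + 7) + 3)/(u^2 - 4*u + 3)^2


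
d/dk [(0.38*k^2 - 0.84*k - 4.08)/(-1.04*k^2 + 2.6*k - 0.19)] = (0.1144*k^2 - 8.6308*k + 10.7676)/(1.0816*k^4 - 5.408*k^3 + 7.1552*k^2 - 0.988*k + 0.0361)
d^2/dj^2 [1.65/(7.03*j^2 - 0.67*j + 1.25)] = (-163.08897*j^2 + 15.54333*j + 1.65*(14.06*j - 0.67)*(28.12*j - 1.34) - 28.99875)/(7.03*j^2 - 0.67*j + 1.25)^3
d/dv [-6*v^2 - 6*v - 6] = -12*v - 6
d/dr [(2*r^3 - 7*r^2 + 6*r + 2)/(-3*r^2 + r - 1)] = (-6*r^4 + 4*r^3 + 5*r^2 + 26*r - 8)/(9*r^4 - 6*r^3 + 7*r^2 - 2*r + 1)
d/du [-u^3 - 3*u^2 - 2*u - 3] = -3*u^2 - 6*u - 2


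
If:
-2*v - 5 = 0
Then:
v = -5/2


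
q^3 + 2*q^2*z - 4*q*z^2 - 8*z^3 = (q - 2*z)*(q + 2*z)^2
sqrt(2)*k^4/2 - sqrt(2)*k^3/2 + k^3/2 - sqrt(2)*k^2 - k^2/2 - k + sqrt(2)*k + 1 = (k - 1)*(k - sqrt(2))*(k + sqrt(2)/2)*(sqrt(2)*k/2 + 1)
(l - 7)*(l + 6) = l^2 - l - 42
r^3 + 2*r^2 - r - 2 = (r - 1)*(r + 1)*(r + 2)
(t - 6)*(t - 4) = t^2 - 10*t + 24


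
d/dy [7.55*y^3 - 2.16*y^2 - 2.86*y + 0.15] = 22.65*y^2 - 4.32*y - 2.86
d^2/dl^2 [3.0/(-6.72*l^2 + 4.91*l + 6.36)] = (-270.9504*l^2 + 197.9712*l + 3.0*(13.44*l - 4.91)*(26.88*l - 9.82) + 256.4352)/(-6.72*l^2 + 4.91*l + 6.36)^3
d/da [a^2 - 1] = 2*a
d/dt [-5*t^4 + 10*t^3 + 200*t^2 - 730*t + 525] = -20*t^3 + 30*t^2 + 400*t - 730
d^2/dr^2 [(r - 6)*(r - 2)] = 2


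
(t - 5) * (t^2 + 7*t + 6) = t^3 + 2*t^2 - 29*t - 30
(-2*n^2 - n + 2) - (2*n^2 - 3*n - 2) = -4*n^2 + 2*n + 4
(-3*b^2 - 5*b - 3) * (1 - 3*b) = 9*b^3 + 12*b^2 + 4*b - 3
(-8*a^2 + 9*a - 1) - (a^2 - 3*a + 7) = -9*a^2 + 12*a - 8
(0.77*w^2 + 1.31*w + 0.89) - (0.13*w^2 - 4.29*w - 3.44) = 0.64*w^2 + 5.6*w + 4.33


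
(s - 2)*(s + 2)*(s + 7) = s^3 + 7*s^2 - 4*s - 28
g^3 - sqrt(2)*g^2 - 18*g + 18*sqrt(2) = (g - 3*sqrt(2))*(g - sqrt(2))*(g + 3*sqrt(2))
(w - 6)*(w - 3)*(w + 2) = w^3 - 7*w^2 + 36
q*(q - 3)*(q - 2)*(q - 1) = q^4 - 6*q^3 + 11*q^2 - 6*q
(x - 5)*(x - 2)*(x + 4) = x^3 - 3*x^2 - 18*x + 40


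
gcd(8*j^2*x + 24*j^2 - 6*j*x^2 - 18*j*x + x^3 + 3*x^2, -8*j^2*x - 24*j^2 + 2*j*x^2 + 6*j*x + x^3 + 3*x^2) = -2*j*x - 6*j + x^2 + 3*x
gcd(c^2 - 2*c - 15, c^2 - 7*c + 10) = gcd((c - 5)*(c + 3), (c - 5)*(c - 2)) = c - 5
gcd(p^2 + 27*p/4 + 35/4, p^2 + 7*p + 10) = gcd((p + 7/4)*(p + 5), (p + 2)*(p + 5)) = p + 5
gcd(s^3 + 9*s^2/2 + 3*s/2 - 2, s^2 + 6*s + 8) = s + 4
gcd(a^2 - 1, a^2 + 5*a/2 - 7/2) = a - 1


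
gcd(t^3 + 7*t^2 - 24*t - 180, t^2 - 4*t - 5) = t - 5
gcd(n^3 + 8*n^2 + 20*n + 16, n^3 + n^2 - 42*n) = 1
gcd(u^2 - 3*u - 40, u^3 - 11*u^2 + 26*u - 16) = u - 8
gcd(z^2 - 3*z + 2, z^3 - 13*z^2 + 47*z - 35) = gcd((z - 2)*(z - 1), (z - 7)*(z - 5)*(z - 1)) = z - 1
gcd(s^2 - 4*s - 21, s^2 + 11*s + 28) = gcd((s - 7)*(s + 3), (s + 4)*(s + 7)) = 1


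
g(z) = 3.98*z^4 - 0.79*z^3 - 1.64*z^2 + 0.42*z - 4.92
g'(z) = 15.92*z^3 - 2.37*z^2 - 3.28*z + 0.42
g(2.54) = 138.28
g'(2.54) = 237.68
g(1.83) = 30.15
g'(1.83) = 84.05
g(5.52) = 3509.76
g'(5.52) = 2587.79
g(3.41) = 484.26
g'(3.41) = 592.93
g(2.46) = 120.18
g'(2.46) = 215.01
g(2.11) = 60.13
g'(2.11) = 132.50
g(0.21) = -4.90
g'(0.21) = -0.23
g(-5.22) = 3015.62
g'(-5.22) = -2311.44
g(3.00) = 282.63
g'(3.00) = 399.09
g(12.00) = 80928.12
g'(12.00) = 27129.54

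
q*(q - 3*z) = q^2 - 3*q*z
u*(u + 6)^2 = u^3 + 12*u^2 + 36*u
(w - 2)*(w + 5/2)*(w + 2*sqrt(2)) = w^3 + w^2/2 + 2*sqrt(2)*w^2 - 5*w + sqrt(2)*w - 10*sqrt(2)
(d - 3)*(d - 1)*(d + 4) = d^3 - 13*d + 12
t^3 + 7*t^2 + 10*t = t*(t + 2)*(t + 5)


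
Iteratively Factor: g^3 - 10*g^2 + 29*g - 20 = (g - 1)*(g^2 - 9*g + 20) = (g - 5)*(g - 1)*(g - 4)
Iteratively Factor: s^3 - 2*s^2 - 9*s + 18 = (s - 3)*(s^2 + s - 6) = (s - 3)*(s - 2)*(s + 3)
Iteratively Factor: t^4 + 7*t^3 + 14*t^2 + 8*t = (t + 4)*(t^3 + 3*t^2 + 2*t) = (t + 2)*(t + 4)*(t^2 + t) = (t + 1)*(t + 2)*(t + 4)*(t)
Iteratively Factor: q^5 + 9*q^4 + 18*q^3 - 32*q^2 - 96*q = (q + 4)*(q^4 + 5*q^3 - 2*q^2 - 24*q) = (q + 3)*(q + 4)*(q^3 + 2*q^2 - 8*q) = (q - 2)*(q + 3)*(q + 4)*(q^2 + 4*q) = q*(q - 2)*(q + 3)*(q + 4)*(q + 4)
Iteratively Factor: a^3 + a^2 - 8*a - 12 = (a + 2)*(a^2 - a - 6) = (a + 2)^2*(a - 3)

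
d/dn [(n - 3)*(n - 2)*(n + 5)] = 3*n^2 - 19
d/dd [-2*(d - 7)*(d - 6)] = 26 - 4*d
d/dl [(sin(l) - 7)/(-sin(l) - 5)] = -12*cos(l)/(sin(l) + 5)^2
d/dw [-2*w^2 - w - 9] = -4*w - 1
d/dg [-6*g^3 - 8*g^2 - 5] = 2*g*(-9*g - 8)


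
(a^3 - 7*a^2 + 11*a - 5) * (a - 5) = a^4 - 12*a^3 + 46*a^2 - 60*a + 25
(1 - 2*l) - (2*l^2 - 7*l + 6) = -2*l^2 + 5*l - 5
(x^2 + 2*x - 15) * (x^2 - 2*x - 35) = x^4 - 54*x^2 - 40*x + 525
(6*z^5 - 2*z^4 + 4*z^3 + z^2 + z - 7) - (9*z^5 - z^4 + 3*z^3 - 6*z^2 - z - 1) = -3*z^5 - z^4 + z^3 + 7*z^2 + 2*z - 6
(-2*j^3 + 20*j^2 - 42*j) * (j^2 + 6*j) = -2*j^5 + 8*j^4 + 78*j^3 - 252*j^2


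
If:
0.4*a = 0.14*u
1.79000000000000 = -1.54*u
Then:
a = -0.41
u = -1.16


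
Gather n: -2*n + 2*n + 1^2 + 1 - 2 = 0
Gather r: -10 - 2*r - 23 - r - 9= -3*r - 42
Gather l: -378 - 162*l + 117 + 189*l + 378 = 27*l + 117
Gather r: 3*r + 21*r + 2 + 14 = 24*r + 16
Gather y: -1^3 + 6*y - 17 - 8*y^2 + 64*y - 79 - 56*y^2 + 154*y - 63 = -64*y^2 + 224*y - 160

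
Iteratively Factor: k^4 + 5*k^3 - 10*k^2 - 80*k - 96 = (k + 4)*(k^3 + k^2 - 14*k - 24) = (k + 3)*(k + 4)*(k^2 - 2*k - 8) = (k - 4)*(k + 3)*(k + 4)*(k + 2)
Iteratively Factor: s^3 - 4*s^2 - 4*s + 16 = (s - 2)*(s^2 - 2*s - 8) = (s - 2)*(s + 2)*(s - 4)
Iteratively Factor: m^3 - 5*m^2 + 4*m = (m - 4)*(m^2 - m) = m*(m - 4)*(m - 1)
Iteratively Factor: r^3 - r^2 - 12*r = (r)*(r^2 - r - 12) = r*(r + 3)*(r - 4)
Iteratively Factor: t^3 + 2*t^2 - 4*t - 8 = (t + 2)*(t^2 - 4) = (t - 2)*(t + 2)*(t + 2)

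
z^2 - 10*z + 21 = (z - 7)*(z - 3)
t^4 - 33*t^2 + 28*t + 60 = (t - 5)*(t - 2)*(t + 1)*(t + 6)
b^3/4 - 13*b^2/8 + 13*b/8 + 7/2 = (b/4 + 1/4)*(b - 4)*(b - 7/2)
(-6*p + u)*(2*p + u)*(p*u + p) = -12*p^3*u - 12*p^3 - 4*p^2*u^2 - 4*p^2*u + p*u^3 + p*u^2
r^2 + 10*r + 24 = (r + 4)*(r + 6)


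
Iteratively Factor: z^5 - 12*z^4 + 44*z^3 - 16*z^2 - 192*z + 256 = (z - 4)*(z^4 - 8*z^3 + 12*z^2 + 32*z - 64) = (z - 4)*(z - 2)*(z^3 - 6*z^2 + 32) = (z - 4)^2*(z - 2)*(z^2 - 2*z - 8) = (z - 4)^2*(z - 2)*(z + 2)*(z - 4)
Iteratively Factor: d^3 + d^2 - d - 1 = (d + 1)*(d^2 - 1) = (d - 1)*(d + 1)*(d + 1)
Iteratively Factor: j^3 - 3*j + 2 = (j - 1)*(j^2 + j - 2) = (j - 1)*(j + 2)*(j - 1)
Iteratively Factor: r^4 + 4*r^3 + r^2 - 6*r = (r)*(r^3 + 4*r^2 + r - 6) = r*(r - 1)*(r^2 + 5*r + 6) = r*(r - 1)*(r + 2)*(r + 3)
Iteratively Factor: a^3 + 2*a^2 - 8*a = (a + 4)*(a^2 - 2*a) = (a - 2)*(a + 4)*(a)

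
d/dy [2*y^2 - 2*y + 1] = 4*y - 2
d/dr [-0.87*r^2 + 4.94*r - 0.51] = 4.94 - 1.74*r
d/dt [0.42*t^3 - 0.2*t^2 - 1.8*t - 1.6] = 1.26*t^2 - 0.4*t - 1.8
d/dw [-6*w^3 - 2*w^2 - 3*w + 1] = -18*w^2 - 4*w - 3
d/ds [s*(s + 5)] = 2*s + 5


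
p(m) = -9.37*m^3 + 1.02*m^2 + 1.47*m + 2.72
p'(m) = -28.11*m^2 + 2.04*m + 1.47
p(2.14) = -81.29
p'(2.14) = -122.90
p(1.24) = -11.75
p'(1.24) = -39.22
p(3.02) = -241.62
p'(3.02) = -248.74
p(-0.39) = 2.86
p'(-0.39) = -3.60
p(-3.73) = 497.69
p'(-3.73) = -397.23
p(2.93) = -219.91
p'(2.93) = -233.87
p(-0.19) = 2.54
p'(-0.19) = 0.07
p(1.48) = -23.25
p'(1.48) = -57.08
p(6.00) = -1975.66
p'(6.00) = -998.25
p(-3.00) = 260.48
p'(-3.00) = -257.64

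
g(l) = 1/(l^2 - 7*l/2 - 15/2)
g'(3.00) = -0.03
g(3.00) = -0.11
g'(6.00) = -0.15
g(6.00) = 0.13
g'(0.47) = 0.03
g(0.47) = -0.11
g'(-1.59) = 18.99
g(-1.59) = 1.69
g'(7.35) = -0.03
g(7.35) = 0.05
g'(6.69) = -0.05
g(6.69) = 0.07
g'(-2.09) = 0.44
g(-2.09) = 0.24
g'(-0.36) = 0.11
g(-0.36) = -0.16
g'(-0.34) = 0.11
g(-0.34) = -0.16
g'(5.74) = -0.28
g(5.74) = 0.19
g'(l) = (7/2 - 2*l)/(l^2 - 7*l/2 - 15/2)^2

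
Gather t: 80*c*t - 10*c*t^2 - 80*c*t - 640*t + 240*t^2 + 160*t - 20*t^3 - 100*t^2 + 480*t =-20*t^3 + t^2*(140 - 10*c)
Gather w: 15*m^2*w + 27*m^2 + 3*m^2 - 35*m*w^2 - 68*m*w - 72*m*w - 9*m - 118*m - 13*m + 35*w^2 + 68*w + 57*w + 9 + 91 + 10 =30*m^2 - 140*m + w^2*(35 - 35*m) + w*(15*m^2 - 140*m + 125) + 110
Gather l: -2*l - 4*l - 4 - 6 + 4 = -6*l - 6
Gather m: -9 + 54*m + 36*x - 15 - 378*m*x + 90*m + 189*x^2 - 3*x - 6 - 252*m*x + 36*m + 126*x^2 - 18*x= m*(180 - 630*x) + 315*x^2 + 15*x - 30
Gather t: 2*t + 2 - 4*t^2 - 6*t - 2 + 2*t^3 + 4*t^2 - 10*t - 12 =2*t^3 - 14*t - 12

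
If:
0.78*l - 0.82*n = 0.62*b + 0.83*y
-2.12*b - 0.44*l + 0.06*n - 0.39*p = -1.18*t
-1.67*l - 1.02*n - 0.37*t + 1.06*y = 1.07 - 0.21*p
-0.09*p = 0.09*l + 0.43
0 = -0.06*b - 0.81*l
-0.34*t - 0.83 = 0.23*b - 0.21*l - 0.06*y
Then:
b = -0.30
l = 0.02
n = -0.52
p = -4.80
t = -2.09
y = 0.76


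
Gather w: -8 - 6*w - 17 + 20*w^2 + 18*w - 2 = 20*w^2 + 12*w - 27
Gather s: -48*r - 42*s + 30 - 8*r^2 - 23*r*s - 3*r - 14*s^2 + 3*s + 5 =-8*r^2 - 51*r - 14*s^2 + s*(-23*r - 39) + 35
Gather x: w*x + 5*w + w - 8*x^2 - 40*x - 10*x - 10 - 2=6*w - 8*x^2 + x*(w - 50) - 12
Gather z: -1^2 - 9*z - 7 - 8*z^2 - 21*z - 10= -8*z^2 - 30*z - 18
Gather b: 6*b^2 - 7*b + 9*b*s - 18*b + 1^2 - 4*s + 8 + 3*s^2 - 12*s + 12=6*b^2 + b*(9*s - 25) + 3*s^2 - 16*s + 21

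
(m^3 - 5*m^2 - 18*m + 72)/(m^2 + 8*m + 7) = (m^3 - 5*m^2 - 18*m + 72)/(m^2 + 8*m + 7)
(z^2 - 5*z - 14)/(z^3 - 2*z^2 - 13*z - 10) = (z - 7)/(z^2 - 4*z - 5)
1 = 1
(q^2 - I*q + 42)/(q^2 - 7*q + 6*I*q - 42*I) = (q - 7*I)/(q - 7)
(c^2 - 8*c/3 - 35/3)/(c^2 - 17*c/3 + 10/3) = (3*c + 7)/(3*c - 2)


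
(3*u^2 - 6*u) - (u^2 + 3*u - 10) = 2*u^2 - 9*u + 10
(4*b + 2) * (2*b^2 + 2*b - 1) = 8*b^3 + 12*b^2 - 2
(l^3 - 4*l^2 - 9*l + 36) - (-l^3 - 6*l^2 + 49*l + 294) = 2*l^3 + 2*l^2 - 58*l - 258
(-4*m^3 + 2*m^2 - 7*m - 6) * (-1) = 4*m^3 - 2*m^2 + 7*m + 6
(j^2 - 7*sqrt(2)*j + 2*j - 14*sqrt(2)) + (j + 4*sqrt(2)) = j^2 - 7*sqrt(2)*j + 3*j - 10*sqrt(2)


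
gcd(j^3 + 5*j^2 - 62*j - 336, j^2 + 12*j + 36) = j + 6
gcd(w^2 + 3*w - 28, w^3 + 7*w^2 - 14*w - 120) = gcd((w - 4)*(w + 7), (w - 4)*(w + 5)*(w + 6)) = w - 4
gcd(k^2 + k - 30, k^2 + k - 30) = k^2 + k - 30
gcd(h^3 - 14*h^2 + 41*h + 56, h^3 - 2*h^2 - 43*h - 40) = h^2 - 7*h - 8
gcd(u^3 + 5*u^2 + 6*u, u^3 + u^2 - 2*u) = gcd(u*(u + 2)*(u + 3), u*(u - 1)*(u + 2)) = u^2 + 2*u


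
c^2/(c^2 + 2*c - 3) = c^2/(c^2 + 2*c - 3)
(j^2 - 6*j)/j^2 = (j - 6)/j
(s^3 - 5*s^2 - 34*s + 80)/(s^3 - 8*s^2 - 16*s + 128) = (s^2 + 3*s - 10)/(s^2 - 16)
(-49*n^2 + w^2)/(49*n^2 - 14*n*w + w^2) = (7*n + w)/(-7*n + w)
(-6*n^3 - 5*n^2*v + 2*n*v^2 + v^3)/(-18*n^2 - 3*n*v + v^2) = (-2*n^2 - n*v + v^2)/(-6*n + v)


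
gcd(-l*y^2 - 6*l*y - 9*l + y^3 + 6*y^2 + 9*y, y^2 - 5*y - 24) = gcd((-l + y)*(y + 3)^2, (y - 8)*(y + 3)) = y + 3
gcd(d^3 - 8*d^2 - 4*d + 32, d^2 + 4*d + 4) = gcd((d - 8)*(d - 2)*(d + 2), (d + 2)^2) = d + 2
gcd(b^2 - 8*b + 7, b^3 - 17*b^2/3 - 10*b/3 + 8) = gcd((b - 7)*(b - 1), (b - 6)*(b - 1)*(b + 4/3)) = b - 1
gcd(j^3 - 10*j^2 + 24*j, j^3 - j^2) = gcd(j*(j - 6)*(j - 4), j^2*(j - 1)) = j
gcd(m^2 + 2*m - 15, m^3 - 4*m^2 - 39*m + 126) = m - 3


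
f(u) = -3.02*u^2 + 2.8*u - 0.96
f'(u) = 2.8 - 6.04*u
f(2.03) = -7.72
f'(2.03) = -9.46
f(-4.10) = -63.21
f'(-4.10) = 27.56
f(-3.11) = -38.88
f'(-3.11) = 21.58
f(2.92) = -18.53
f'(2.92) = -14.84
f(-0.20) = -1.64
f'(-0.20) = 4.01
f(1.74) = -5.23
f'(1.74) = -7.71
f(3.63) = -30.59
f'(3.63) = -19.13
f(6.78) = -120.80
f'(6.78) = -38.15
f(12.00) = -402.24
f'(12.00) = -69.68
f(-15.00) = -722.46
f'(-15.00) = 93.40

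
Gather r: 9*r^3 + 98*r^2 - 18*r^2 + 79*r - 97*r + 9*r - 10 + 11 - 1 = 9*r^3 + 80*r^2 - 9*r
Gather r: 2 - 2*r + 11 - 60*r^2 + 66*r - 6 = -60*r^2 + 64*r + 7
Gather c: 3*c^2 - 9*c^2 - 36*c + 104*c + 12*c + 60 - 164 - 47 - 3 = -6*c^2 + 80*c - 154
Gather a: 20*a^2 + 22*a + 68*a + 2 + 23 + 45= 20*a^2 + 90*a + 70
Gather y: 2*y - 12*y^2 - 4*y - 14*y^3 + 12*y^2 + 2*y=-14*y^3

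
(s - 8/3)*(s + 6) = s^2 + 10*s/3 - 16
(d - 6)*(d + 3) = d^2 - 3*d - 18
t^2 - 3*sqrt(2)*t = t*(t - 3*sqrt(2))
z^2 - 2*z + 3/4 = (z - 3/2)*(z - 1/2)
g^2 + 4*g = g*(g + 4)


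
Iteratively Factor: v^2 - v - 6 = (v - 3)*(v + 2)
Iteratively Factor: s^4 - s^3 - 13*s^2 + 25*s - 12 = (s - 1)*(s^3 - 13*s + 12) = (s - 1)^2*(s^2 + s - 12) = (s - 3)*(s - 1)^2*(s + 4)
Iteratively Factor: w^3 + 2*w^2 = (w)*(w^2 + 2*w) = w*(w + 2)*(w)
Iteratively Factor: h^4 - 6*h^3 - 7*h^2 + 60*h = (h - 4)*(h^3 - 2*h^2 - 15*h) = h*(h - 4)*(h^2 - 2*h - 15) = h*(h - 4)*(h + 3)*(h - 5)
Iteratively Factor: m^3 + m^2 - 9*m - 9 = (m + 3)*(m^2 - 2*m - 3) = (m - 3)*(m + 3)*(m + 1)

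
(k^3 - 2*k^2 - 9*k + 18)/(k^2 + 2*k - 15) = (k^2 + k - 6)/(k + 5)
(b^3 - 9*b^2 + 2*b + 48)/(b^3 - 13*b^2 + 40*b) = (b^2 - b - 6)/(b*(b - 5))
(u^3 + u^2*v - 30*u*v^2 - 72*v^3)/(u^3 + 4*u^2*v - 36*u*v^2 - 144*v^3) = (u + 3*v)/(u + 6*v)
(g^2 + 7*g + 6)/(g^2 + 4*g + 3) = (g + 6)/(g + 3)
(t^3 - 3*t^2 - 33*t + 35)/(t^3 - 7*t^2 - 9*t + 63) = (t^2 + 4*t - 5)/(t^2 - 9)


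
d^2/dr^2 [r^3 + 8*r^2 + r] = 6*r + 16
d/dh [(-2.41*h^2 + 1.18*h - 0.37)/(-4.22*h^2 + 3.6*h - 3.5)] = (-3.6964*h^2 + 13.7472*h - 2.798)/(17.8084*h^4 - 30.384*h^3 + 42.5*h^2 - 25.2*h + 12.25)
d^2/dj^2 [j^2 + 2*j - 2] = 2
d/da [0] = 0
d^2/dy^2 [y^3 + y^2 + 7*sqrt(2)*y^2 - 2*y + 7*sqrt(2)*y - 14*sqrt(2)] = 6*y + 2 + 14*sqrt(2)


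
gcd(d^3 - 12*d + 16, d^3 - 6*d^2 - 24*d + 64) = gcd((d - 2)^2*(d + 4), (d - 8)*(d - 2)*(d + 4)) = d^2 + 2*d - 8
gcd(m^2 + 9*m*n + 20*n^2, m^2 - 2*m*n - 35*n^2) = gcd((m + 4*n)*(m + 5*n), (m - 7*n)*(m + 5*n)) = m + 5*n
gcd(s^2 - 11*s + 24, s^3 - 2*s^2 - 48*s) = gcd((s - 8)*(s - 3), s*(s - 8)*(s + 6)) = s - 8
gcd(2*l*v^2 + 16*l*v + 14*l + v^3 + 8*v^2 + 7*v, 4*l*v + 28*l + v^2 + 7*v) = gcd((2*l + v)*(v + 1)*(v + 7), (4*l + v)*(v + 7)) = v + 7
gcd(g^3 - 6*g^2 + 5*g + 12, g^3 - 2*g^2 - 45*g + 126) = g - 3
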